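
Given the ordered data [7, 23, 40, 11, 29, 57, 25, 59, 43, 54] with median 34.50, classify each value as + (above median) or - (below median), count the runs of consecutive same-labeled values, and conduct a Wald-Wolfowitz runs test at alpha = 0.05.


Step 1: Compute median = 34.50; label A = above, B = below.
Labels in order: BBABBABAAA  (n_A = 5, n_B = 5)
Step 2: Count runs R = 6.
Step 3: Under H0 (random ordering), E[R] = 2*n_A*n_B/(n_A+n_B) + 1 = 2*5*5/10 + 1 = 6.0000.
        Var[R] = 2*n_A*n_B*(2*n_A*n_B - n_A - n_B) / ((n_A+n_B)^2 * (n_A+n_B-1)) = 2000/900 = 2.2222.
        SD[R] = 1.4907.
Step 4: R = E[R], so z = 0 with no continuity correction.
Step 5: Two-sided p-value via normal approximation = 2*(1 - Phi(|z|)) = 1.000000.
Step 6: alpha = 0.05. fail to reject H0.

R = 6, z = 0.0000, p = 1.000000, fail to reject H0.


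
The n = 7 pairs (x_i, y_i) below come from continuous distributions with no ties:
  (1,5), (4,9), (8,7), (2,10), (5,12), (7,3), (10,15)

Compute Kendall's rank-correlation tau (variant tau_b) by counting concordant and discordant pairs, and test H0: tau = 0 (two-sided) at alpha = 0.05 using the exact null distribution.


Step 1: Enumerate the 21 unordered pairs (i,j) with i<j and classify each by sign(x_j-x_i) * sign(y_j-y_i).
  (1,2):dx=+3,dy=+4->C; (1,3):dx=+7,dy=+2->C; (1,4):dx=+1,dy=+5->C; (1,5):dx=+4,dy=+7->C
  (1,6):dx=+6,dy=-2->D; (1,7):dx=+9,dy=+10->C; (2,3):dx=+4,dy=-2->D; (2,4):dx=-2,dy=+1->D
  (2,5):dx=+1,dy=+3->C; (2,6):dx=+3,dy=-6->D; (2,7):dx=+6,dy=+6->C; (3,4):dx=-6,dy=+3->D
  (3,5):dx=-3,dy=+5->D; (3,6):dx=-1,dy=-4->C; (3,7):dx=+2,dy=+8->C; (4,5):dx=+3,dy=+2->C
  (4,6):dx=+5,dy=-7->D; (4,7):dx=+8,dy=+5->C; (5,6):dx=+2,dy=-9->D; (5,7):dx=+5,dy=+3->C
  (6,7):dx=+3,dy=+12->C
Step 2: C = 13, D = 8, total pairs = 21.
Step 3: tau = (C - D)/(n(n-1)/2) = (13 - 8)/21 = 0.238095.
Step 4: Exact two-sided p-value (enumerate n! = 5040 permutations of y under H0): p = 0.561905.
Step 5: alpha = 0.05. fail to reject H0.

tau_b = 0.2381 (C=13, D=8), p = 0.561905, fail to reject H0.


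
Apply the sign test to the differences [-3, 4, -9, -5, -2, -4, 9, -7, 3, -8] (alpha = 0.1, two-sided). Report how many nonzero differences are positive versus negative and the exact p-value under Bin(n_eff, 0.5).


Step 1: Discard zero differences. Original n = 10; n_eff = number of nonzero differences = 10.
Nonzero differences (with sign): -3, +4, -9, -5, -2, -4, +9, -7, +3, -8
Step 2: Count signs: positive = 3, negative = 7.
Step 3: Under H0: P(positive) = 0.5, so the number of positives S ~ Bin(10, 0.5).
Step 4: Two-sided exact p-value = sum of Bin(10,0.5) probabilities at or below the observed probability = 0.343750.
Step 5: alpha = 0.1. fail to reject H0.

n_eff = 10, pos = 3, neg = 7, p = 0.343750, fail to reject H0.


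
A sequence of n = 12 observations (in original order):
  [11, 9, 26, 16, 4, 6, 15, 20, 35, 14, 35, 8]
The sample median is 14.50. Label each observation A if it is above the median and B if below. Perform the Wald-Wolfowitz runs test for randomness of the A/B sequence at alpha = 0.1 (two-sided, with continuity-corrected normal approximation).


Step 1: Compute median = 14.50; label A = above, B = below.
Labels in order: BBAABBAAABAB  (n_A = 6, n_B = 6)
Step 2: Count runs R = 7.
Step 3: Under H0 (random ordering), E[R] = 2*n_A*n_B/(n_A+n_B) + 1 = 2*6*6/12 + 1 = 7.0000.
        Var[R] = 2*n_A*n_B*(2*n_A*n_B - n_A - n_B) / ((n_A+n_B)^2 * (n_A+n_B-1)) = 4320/1584 = 2.7273.
        SD[R] = 1.6514.
Step 4: R = E[R], so z = 0 with no continuity correction.
Step 5: Two-sided p-value via normal approximation = 2*(1 - Phi(|z|)) = 1.000000.
Step 6: alpha = 0.1. fail to reject H0.

R = 7, z = 0.0000, p = 1.000000, fail to reject H0.


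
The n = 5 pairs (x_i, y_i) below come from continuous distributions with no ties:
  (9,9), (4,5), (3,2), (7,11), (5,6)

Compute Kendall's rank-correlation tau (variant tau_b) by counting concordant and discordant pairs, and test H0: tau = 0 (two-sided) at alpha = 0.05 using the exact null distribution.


Step 1: Enumerate the 10 unordered pairs (i,j) with i<j and classify each by sign(x_j-x_i) * sign(y_j-y_i).
  (1,2):dx=-5,dy=-4->C; (1,3):dx=-6,dy=-7->C; (1,4):dx=-2,dy=+2->D; (1,5):dx=-4,dy=-3->C
  (2,3):dx=-1,dy=-3->C; (2,4):dx=+3,dy=+6->C; (2,5):dx=+1,dy=+1->C; (3,4):dx=+4,dy=+9->C
  (3,5):dx=+2,dy=+4->C; (4,5):dx=-2,dy=-5->C
Step 2: C = 9, D = 1, total pairs = 10.
Step 3: tau = (C - D)/(n(n-1)/2) = (9 - 1)/10 = 0.800000.
Step 4: Exact two-sided p-value (enumerate n! = 120 permutations of y under H0): p = 0.083333.
Step 5: alpha = 0.05. fail to reject H0.

tau_b = 0.8000 (C=9, D=1), p = 0.083333, fail to reject H0.


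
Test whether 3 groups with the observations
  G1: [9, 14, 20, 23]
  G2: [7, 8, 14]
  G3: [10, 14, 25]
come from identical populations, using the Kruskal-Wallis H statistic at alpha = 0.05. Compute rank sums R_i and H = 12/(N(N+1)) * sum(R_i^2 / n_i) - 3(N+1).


Step 1: Combine all N = 10 observations and assign midranks.
sorted (value, group, rank): (7,G2,1), (8,G2,2), (9,G1,3), (10,G3,4), (14,G1,6), (14,G2,6), (14,G3,6), (20,G1,8), (23,G1,9), (25,G3,10)
Step 2: Sum ranks within each group.
R_1 = 26 (n_1 = 4)
R_2 = 9 (n_2 = 3)
R_3 = 20 (n_3 = 3)
Step 3: H = 12/(N(N+1)) * sum(R_i^2/n_i) - 3(N+1)
     = 12/(10*11) * (26^2/4 + 9^2/3 + 20^2/3) - 3*11
     = 0.109091 * 329.333 - 33
     = 2.927273.
Step 4: Ties present; correction factor C = 1 - 24/(10^3 - 10) = 0.975758. Corrected H = 2.927273 / 0.975758 = 3.000000.
Step 5: Under H0, H ~ chi^2(2); p-value = 0.223130.
Step 6: alpha = 0.05. fail to reject H0.

H = 3.0000, df = 2, p = 0.223130, fail to reject H0.


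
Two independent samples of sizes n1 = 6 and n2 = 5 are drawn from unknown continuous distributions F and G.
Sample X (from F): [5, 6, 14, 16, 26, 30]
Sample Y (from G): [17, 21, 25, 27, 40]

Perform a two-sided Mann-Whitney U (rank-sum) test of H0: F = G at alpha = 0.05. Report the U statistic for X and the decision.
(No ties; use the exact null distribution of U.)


Step 1: Combine and sort all 11 observations; assign midranks.
sorted (value, group): (5,X), (6,X), (14,X), (16,X), (17,Y), (21,Y), (25,Y), (26,X), (27,Y), (30,X), (40,Y)
ranks: 5->1, 6->2, 14->3, 16->4, 17->5, 21->6, 25->7, 26->8, 27->9, 30->10, 40->11
Step 2: Rank sum for X: R1 = 1 + 2 + 3 + 4 + 8 + 10 = 28.
Step 3: U_X = R1 - n1(n1+1)/2 = 28 - 6*7/2 = 28 - 21 = 7.
       U_Y = n1*n2 - U_X = 30 - 7 = 23.
Step 4: No ties, so the exact null distribution of U (based on enumerating the C(11,6) = 462 equally likely rank assignments) gives the two-sided p-value.
Step 5: p-value = 0.177489; compare to alpha = 0.05. fail to reject H0.

U_X = 7, p = 0.177489, fail to reject H0 at alpha = 0.05.


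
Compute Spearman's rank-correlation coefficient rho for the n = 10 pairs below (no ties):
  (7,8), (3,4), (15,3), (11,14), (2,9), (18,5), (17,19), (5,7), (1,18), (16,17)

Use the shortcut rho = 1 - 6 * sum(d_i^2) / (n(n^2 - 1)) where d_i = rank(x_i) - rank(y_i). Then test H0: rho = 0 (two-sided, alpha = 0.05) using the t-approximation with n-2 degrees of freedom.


Step 1: Rank x and y separately (midranks; no ties here).
rank(x): 7->5, 3->3, 15->7, 11->6, 2->2, 18->10, 17->9, 5->4, 1->1, 16->8
rank(y): 8->5, 4->2, 3->1, 14->7, 9->6, 5->3, 19->10, 7->4, 18->9, 17->8
Step 2: d_i = R_x(i) - R_y(i); compute d_i^2.
  (5-5)^2=0, (3-2)^2=1, (7-1)^2=36, (6-7)^2=1, (2-6)^2=16, (10-3)^2=49, (9-10)^2=1, (4-4)^2=0, (1-9)^2=64, (8-8)^2=0
sum(d^2) = 168.
Step 3: rho = 1 - 6*168 / (10*(10^2 - 1)) = 1 - 1008/990 = -0.018182.
Step 4: Under H0, t = rho * sqrt((n-2)/(1-rho^2)) = -0.0514 ~ t(8).
Step 5: Two-sided p-value from the t-distribution with 8 df = 0.960240.
Step 6: alpha = 0.05. fail to reject H0.

rho = -0.0182, p = 0.960240, fail to reject H0 at alpha = 0.05.


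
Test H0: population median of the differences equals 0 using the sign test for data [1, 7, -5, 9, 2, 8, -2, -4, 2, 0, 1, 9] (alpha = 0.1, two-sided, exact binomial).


Step 1: Discard zero differences. Original n = 12; n_eff = number of nonzero differences = 11.
Nonzero differences (with sign): +1, +7, -5, +9, +2, +8, -2, -4, +2, +1, +9
Step 2: Count signs: positive = 8, negative = 3.
Step 3: Under H0: P(positive) = 0.5, so the number of positives S ~ Bin(11, 0.5).
Step 4: Two-sided exact p-value = sum of Bin(11,0.5) probabilities at or below the observed probability = 0.226562.
Step 5: alpha = 0.1. fail to reject H0.

n_eff = 11, pos = 8, neg = 3, p = 0.226562, fail to reject H0.


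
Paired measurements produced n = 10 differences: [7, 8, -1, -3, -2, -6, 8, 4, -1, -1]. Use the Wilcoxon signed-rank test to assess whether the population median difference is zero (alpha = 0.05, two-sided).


Step 1: Drop any zero differences (none here) and take |d_i|.
|d| = [7, 8, 1, 3, 2, 6, 8, 4, 1, 1]
Step 2: Midrank |d_i| (ties get averaged ranks).
ranks: |7|->8, |8|->9.5, |1|->2, |3|->5, |2|->4, |6|->7, |8|->9.5, |4|->6, |1|->2, |1|->2
Step 3: Attach original signs; sum ranks with positive sign and with negative sign.
W+ = 8 + 9.5 + 9.5 + 6 = 33
W- = 2 + 5 + 4 + 7 + 2 + 2 = 22
(Check: W+ + W- = 55 should equal n(n+1)/2 = 55.)
Step 4: Test statistic W = min(W+, W-) = 22.
Step 5: Ties in |d|, so use the tie-corrected normal approximation.
        E[W] = n(n+1)/4 = 10*11/4 = 27.5.
        Tie groups: |d|=1 (t=3), |d|=8 (t=2); sum(t^3 - t) = 30.
        Var[W] = n(n+1)(2n+1)/24 - sum(t^3-t)/48 = 2310/24 - 30/48 = 95.625.
        z = (W - E[W]) / sqrt(Var[W]) = (22 - 27.5) / 9.7788 = -0.5624.
        Two-sided p = 2*Phi(z) = 0.573816.
Step 6: alpha = 0.05. fail to reject H0.

W+ = 33, W- = 22, W = min = 22, p = 0.573816, fail to reject H0.


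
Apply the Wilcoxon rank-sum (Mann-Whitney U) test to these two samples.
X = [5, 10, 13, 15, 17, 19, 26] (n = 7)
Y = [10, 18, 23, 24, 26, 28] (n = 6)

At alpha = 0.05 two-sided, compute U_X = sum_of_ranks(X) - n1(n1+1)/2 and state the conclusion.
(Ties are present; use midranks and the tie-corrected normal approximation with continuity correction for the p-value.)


Step 1: Combine and sort all 13 observations; assign midranks.
sorted (value, group): (5,X), (10,X), (10,Y), (13,X), (15,X), (17,X), (18,Y), (19,X), (23,Y), (24,Y), (26,X), (26,Y), (28,Y)
ranks: 5->1, 10->2.5, 10->2.5, 13->4, 15->5, 17->6, 18->7, 19->8, 23->9, 24->10, 26->11.5, 26->11.5, 28->13
Step 2: Rank sum for X: R1 = 1 + 2.5 + 4 + 5 + 6 + 8 + 11.5 = 38.
Step 3: U_X = R1 - n1(n1+1)/2 = 38 - 7*8/2 = 38 - 28 = 10.
       U_Y = n1*n2 - U_X = 42 - 10 = 32.
Step 4: Ties are present, so use the tie-corrected normal approximation (with continuity correction) for the p-value.
Step 5: p-value = 0.132546; compare to alpha = 0.05. fail to reject H0.

U_X = 10, p = 0.132546, fail to reject H0 at alpha = 0.05.


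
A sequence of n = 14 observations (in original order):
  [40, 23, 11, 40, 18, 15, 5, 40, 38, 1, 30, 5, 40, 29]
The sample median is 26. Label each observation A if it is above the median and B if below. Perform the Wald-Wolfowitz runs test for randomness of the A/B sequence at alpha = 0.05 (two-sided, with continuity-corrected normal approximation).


Step 1: Compute median = 26; label A = above, B = below.
Labels in order: ABBABBBAABABAA  (n_A = 7, n_B = 7)
Step 2: Count runs R = 9.
Step 3: Under H0 (random ordering), E[R] = 2*n_A*n_B/(n_A+n_B) + 1 = 2*7*7/14 + 1 = 8.0000.
        Var[R] = 2*n_A*n_B*(2*n_A*n_B - n_A - n_B) / ((n_A+n_B)^2 * (n_A+n_B-1)) = 8232/2548 = 3.2308.
        SD[R] = 1.7974.
Step 4: Continuity-corrected z = (R - 0.5 - E[R]) / SD[R] = (9 - 0.5 - 8.0000) / 1.7974 = 0.2782.
Step 5: Two-sided p-value via normal approximation = 2*(1 - Phi(|z|)) = 0.780879.
Step 6: alpha = 0.05. fail to reject H0.

R = 9, z = 0.2782, p = 0.780879, fail to reject H0.


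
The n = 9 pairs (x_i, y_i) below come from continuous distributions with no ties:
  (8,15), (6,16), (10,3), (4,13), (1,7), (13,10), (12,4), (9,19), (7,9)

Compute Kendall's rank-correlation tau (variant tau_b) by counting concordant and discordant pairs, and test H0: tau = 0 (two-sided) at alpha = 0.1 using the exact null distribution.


Step 1: Enumerate the 36 unordered pairs (i,j) with i<j and classify each by sign(x_j-x_i) * sign(y_j-y_i).
  (1,2):dx=-2,dy=+1->D; (1,3):dx=+2,dy=-12->D; (1,4):dx=-4,dy=-2->C; (1,5):dx=-7,dy=-8->C
  (1,6):dx=+5,dy=-5->D; (1,7):dx=+4,dy=-11->D; (1,8):dx=+1,dy=+4->C; (1,9):dx=-1,dy=-6->C
  (2,3):dx=+4,dy=-13->D; (2,4):dx=-2,dy=-3->C; (2,5):dx=-5,dy=-9->C; (2,6):dx=+7,dy=-6->D
  (2,7):dx=+6,dy=-12->D; (2,8):dx=+3,dy=+3->C; (2,9):dx=+1,dy=-7->D; (3,4):dx=-6,dy=+10->D
  (3,5):dx=-9,dy=+4->D; (3,6):dx=+3,dy=+7->C; (3,7):dx=+2,dy=+1->C; (3,8):dx=-1,dy=+16->D
  (3,9):dx=-3,dy=+6->D; (4,5):dx=-3,dy=-6->C; (4,6):dx=+9,dy=-3->D; (4,7):dx=+8,dy=-9->D
  (4,8):dx=+5,dy=+6->C; (4,9):dx=+3,dy=-4->D; (5,6):dx=+12,dy=+3->C; (5,7):dx=+11,dy=-3->D
  (5,8):dx=+8,dy=+12->C; (5,9):dx=+6,dy=+2->C; (6,7):dx=-1,dy=-6->C; (6,8):dx=-4,dy=+9->D
  (6,9):dx=-6,dy=-1->C; (7,8):dx=-3,dy=+15->D; (7,9):dx=-5,dy=+5->D; (8,9):dx=-2,dy=-10->C
Step 2: C = 17, D = 19, total pairs = 36.
Step 3: tau = (C - D)/(n(n-1)/2) = (17 - 19)/36 = -0.055556.
Step 4: Exact two-sided p-value (enumerate n! = 362880 permutations of y under H0): p = 0.919455.
Step 5: alpha = 0.1. fail to reject H0.

tau_b = -0.0556 (C=17, D=19), p = 0.919455, fail to reject H0.


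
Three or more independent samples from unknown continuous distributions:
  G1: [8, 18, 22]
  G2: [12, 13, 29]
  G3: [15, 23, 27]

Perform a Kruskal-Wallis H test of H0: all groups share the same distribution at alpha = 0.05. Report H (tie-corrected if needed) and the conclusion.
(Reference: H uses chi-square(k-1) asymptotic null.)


Step 1: Combine all N = 9 observations and assign midranks.
sorted (value, group, rank): (8,G1,1), (12,G2,2), (13,G2,3), (15,G3,4), (18,G1,5), (22,G1,6), (23,G3,7), (27,G3,8), (29,G2,9)
Step 2: Sum ranks within each group.
R_1 = 12 (n_1 = 3)
R_2 = 14 (n_2 = 3)
R_3 = 19 (n_3 = 3)
Step 3: H = 12/(N(N+1)) * sum(R_i^2/n_i) - 3(N+1)
     = 12/(9*10) * (12^2/3 + 14^2/3 + 19^2/3) - 3*10
     = 0.133333 * 233.667 - 30
     = 1.155556.
Step 4: No ties, so H is used without correction.
Step 5: Under H0, H ~ chi^2(2); p-value = 0.561144.
Step 6: alpha = 0.05. fail to reject H0.

H = 1.1556, df = 2, p = 0.561144, fail to reject H0.


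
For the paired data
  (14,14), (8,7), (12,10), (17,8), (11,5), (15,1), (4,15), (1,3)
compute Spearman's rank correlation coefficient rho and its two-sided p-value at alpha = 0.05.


Step 1: Rank x and y separately (midranks; no ties here).
rank(x): 14->6, 8->3, 12->5, 17->8, 11->4, 15->7, 4->2, 1->1
rank(y): 14->7, 7->4, 10->6, 8->5, 5->3, 1->1, 15->8, 3->2
Step 2: d_i = R_x(i) - R_y(i); compute d_i^2.
  (6-7)^2=1, (3-4)^2=1, (5-6)^2=1, (8-5)^2=9, (4-3)^2=1, (7-1)^2=36, (2-8)^2=36, (1-2)^2=1
sum(d^2) = 86.
Step 3: rho = 1 - 6*86 / (8*(8^2 - 1)) = 1 - 516/504 = -0.023810.
Step 4: Under H0, t = rho * sqrt((n-2)/(1-rho^2)) = -0.0583 ~ t(6).
Step 5: Two-sided p-value from the t-distribution with 6 df = 0.955374.
Step 6: alpha = 0.05. fail to reject H0.

rho = -0.0238, p = 0.955374, fail to reject H0 at alpha = 0.05.


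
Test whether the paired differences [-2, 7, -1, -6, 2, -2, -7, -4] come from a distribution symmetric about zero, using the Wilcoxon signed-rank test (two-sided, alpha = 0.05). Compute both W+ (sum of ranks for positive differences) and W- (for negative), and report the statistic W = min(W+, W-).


Step 1: Drop any zero differences (none here) and take |d_i|.
|d| = [2, 7, 1, 6, 2, 2, 7, 4]
Step 2: Midrank |d_i| (ties get averaged ranks).
ranks: |2|->3, |7|->7.5, |1|->1, |6|->6, |2|->3, |2|->3, |7|->7.5, |4|->5
Step 3: Attach original signs; sum ranks with positive sign and with negative sign.
W+ = 7.5 + 3 = 10.5
W- = 3 + 1 + 6 + 3 + 7.5 + 5 = 25.5
(Check: W+ + W- = 36 should equal n(n+1)/2 = 36.)
Step 4: Test statistic W = min(W+, W-) = 10.5.
Step 5: Ties in |d|, so use the tie-corrected normal approximation.
        E[W] = n(n+1)/4 = 8*9/4 = 18.
        Tie groups: |d|=2 (t=3), |d|=7 (t=2); sum(t^3 - t) = 30.
        Var[W] = n(n+1)(2n+1)/24 - sum(t^3-t)/48 = 1224/24 - 30/48 = 50.375.
        z = (W - E[W]) / sqrt(Var[W]) = (10.5 - 18) / 7.0975 = -1.0567.
        Two-sided p = 2*Phi(z) = 0.290646.
Step 6: alpha = 0.05. fail to reject H0.

W+ = 10.5, W- = 25.5, W = min = 10.5, p = 0.290646, fail to reject H0.


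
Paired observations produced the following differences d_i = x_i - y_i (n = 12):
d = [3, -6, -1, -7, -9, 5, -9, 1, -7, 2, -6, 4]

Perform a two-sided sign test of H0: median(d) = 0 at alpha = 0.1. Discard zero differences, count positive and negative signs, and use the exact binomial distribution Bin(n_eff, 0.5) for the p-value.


Step 1: Discard zero differences. Original n = 12; n_eff = number of nonzero differences = 12.
Nonzero differences (with sign): +3, -6, -1, -7, -9, +5, -9, +1, -7, +2, -6, +4
Step 2: Count signs: positive = 5, negative = 7.
Step 3: Under H0: P(positive) = 0.5, so the number of positives S ~ Bin(12, 0.5).
Step 4: Two-sided exact p-value = sum of Bin(12,0.5) probabilities at or below the observed probability = 0.774414.
Step 5: alpha = 0.1. fail to reject H0.

n_eff = 12, pos = 5, neg = 7, p = 0.774414, fail to reject H0.


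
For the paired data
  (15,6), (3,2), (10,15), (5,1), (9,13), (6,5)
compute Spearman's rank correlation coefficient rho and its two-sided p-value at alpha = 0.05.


Step 1: Rank x and y separately (midranks; no ties here).
rank(x): 15->6, 3->1, 10->5, 5->2, 9->4, 6->3
rank(y): 6->4, 2->2, 15->6, 1->1, 13->5, 5->3
Step 2: d_i = R_x(i) - R_y(i); compute d_i^2.
  (6-4)^2=4, (1-2)^2=1, (5-6)^2=1, (2-1)^2=1, (4-5)^2=1, (3-3)^2=0
sum(d^2) = 8.
Step 3: rho = 1 - 6*8 / (6*(6^2 - 1)) = 1 - 48/210 = 0.771429.
Step 4: Under H0, t = rho * sqrt((n-2)/(1-rho^2)) = 2.4247 ~ t(4).
Step 5: Two-sided p-value from the t-distribution with 4 df = 0.072397.
Step 6: alpha = 0.05. fail to reject H0.

rho = 0.7714, p = 0.072397, fail to reject H0 at alpha = 0.05.


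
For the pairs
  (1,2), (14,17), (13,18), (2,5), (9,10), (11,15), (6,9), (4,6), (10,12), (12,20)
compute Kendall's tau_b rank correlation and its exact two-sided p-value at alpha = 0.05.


Step 1: Enumerate the 45 unordered pairs (i,j) with i<j and classify each by sign(x_j-x_i) * sign(y_j-y_i).
  (1,2):dx=+13,dy=+15->C; (1,3):dx=+12,dy=+16->C; (1,4):dx=+1,dy=+3->C; (1,5):dx=+8,dy=+8->C
  (1,6):dx=+10,dy=+13->C; (1,7):dx=+5,dy=+7->C; (1,8):dx=+3,dy=+4->C; (1,9):dx=+9,dy=+10->C
  (1,10):dx=+11,dy=+18->C; (2,3):dx=-1,dy=+1->D; (2,4):dx=-12,dy=-12->C; (2,5):dx=-5,dy=-7->C
  (2,6):dx=-3,dy=-2->C; (2,7):dx=-8,dy=-8->C; (2,8):dx=-10,dy=-11->C; (2,9):dx=-4,dy=-5->C
  (2,10):dx=-2,dy=+3->D; (3,4):dx=-11,dy=-13->C; (3,5):dx=-4,dy=-8->C; (3,6):dx=-2,dy=-3->C
  (3,7):dx=-7,dy=-9->C; (3,8):dx=-9,dy=-12->C; (3,9):dx=-3,dy=-6->C; (3,10):dx=-1,dy=+2->D
  (4,5):dx=+7,dy=+5->C; (4,6):dx=+9,dy=+10->C; (4,7):dx=+4,dy=+4->C; (4,8):dx=+2,dy=+1->C
  (4,9):dx=+8,dy=+7->C; (4,10):dx=+10,dy=+15->C; (5,6):dx=+2,dy=+5->C; (5,7):dx=-3,dy=-1->C
  (5,8):dx=-5,dy=-4->C; (5,9):dx=+1,dy=+2->C; (5,10):dx=+3,dy=+10->C; (6,7):dx=-5,dy=-6->C
  (6,8):dx=-7,dy=-9->C; (6,9):dx=-1,dy=-3->C; (6,10):dx=+1,dy=+5->C; (7,8):dx=-2,dy=-3->C
  (7,9):dx=+4,dy=+3->C; (7,10):dx=+6,dy=+11->C; (8,9):dx=+6,dy=+6->C; (8,10):dx=+8,dy=+14->C
  (9,10):dx=+2,dy=+8->C
Step 2: C = 42, D = 3, total pairs = 45.
Step 3: tau = (C - D)/(n(n-1)/2) = (42 - 3)/45 = 0.866667.
Step 4: Exact two-sided p-value (enumerate n! = 3628800 permutations of y under H0): p = 0.000115.
Step 5: alpha = 0.05. reject H0.

tau_b = 0.8667 (C=42, D=3), p = 0.000115, reject H0.


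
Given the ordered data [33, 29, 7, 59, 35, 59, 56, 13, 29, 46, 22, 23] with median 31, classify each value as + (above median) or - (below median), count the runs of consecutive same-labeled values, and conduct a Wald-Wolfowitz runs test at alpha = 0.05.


Step 1: Compute median = 31; label A = above, B = below.
Labels in order: ABBAAAABBABB  (n_A = 6, n_B = 6)
Step 2: Count runs R = 6.
Step 3: Under H0 (random ordering), E[R] = 2*n_A*n_B/(n_A+n_B) + 1 = 2*6*6/12 + 1 = 7.0000.
        Var[R] = 2*n_A*n_B*(2*n_A*n_B - n_A - n_B) / ((n_A+n_B)^2 * (n_A+n_B-1)) = 4320/1584 = 2.7273.
        SD[R] = 1.6514.
Step 4: Continuity-corrected z = (R + 0.5 - E[R]) / SD[R] = (6 + 0.5 - 7.0000) / 1.6514 = -0.3028.
Step 5: Two-sided p-value via normal approximation = 2*(1 - Phi(|z|)) = 0.762069.
Step 6: alpha = 0.05. fail to reject H0.

R = 6, z = -0.3028, p = 0.762069, fail to reject H0.


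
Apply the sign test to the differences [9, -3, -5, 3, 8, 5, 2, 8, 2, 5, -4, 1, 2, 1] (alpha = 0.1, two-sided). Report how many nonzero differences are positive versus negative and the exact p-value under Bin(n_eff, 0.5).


Step 1: Discard zero differences. Original n = 14; n_eff = number of nonzero differences = 14.
Nonzero differences (with sign): +9, -3, -5, +3, +8, +5, +2, +8, +2, +5, -4, +1, +2, +1
Step 2: Count signs: positive = 11, negative = 3.
Step 3: Under H0: P(positive) = 0.5, so the number of positives S ~ Bin(14, 0.5).
Step 4: Two-sided exact p-value = sum of Bin(14,0.5) probabilities at or below the observed probability = 0.057373.
Step 5: alpha = 0.1. reject H0.

n_eff = 14, pos = 11, neg = 3, p = 0.057373, reject H0.


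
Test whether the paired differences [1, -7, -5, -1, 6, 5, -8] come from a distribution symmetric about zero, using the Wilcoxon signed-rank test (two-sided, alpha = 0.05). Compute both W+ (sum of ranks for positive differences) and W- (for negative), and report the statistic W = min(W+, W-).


Step 1: Drop any zero differences (none here) and take |d_i|.
|d| = [1, 7, 5, 1, 6, 5, 8]
Step 2: Midrank |d_i| (ties get averaged ranks).
ranks: |1|->1.5, |7|->6, |5|->3.5, |1|->1.5, |6|->5, |5|->3.5, |8|->7
Step 3: Attach original signs; sum ranks with positive sign and with negative sign.
W+ = 1.5 + 5 + 3.5 = 10
W- = 6 + 3.5 + 1.5 + 7 = 18
(Check: W+ + W- = 28 should equal n(n+1)/2 = 28.)
Step 4: Test statistic W = min(W+, W-) = 10.
Step 5: Ties in |d|, so use the tie-corrected normal approximation.
        E[W] = n(n+1)/4 = 7*8/4 = 14.
        Tie groups: |d|=1 (t=2), |d|=5 (t=2); sum(t^3 - t) = 12.
        Var[W] = n(n+1)(2n+1)/24 - sum(t^3-t)/48 = 840/24 - 12/48 = 34.75.
        z = (W - E[W]) / sqrt(Var[W]) = (10 - 14) / 5.8949 = -0.6786.
        Two-sided p = 2*Phi(z) = 0.497422.
Step 6: alpha = 0.05. fail to reject H0.

W+ = 10, W- = 18, W = min = 10, p = 0.497422, fail to reject H0.


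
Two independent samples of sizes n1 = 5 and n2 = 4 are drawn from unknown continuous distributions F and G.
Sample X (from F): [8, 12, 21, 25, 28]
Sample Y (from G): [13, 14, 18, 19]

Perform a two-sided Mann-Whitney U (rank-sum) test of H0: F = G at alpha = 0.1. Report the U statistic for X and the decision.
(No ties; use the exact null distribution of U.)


Step 1: Combine and sort all 9 observations; assign midranks.
sorted (value, group): (8,X), (12,X), (13,Y), (14,Y), (18,Y), (19,Y), (21,X), (25,X), (28,X)
ranks: 8->1, 12->2, 13->3, 14->4, 18->5, 19->6, 21->7, 25->8, 28->9
Step 2: Rank sum for X: R1 = 1 + 2 + 7 + 8 + 9 = 27.
Step 3: U_X = R1 - n1(n1+1)/2 = 27 - 5*6/2 = 27 - 15 = 12.
       U_Y = n1*n2 - U_X = 20 - 12 = 8.
Step 4: No ties, so the exact null distribution of U (based on enumerating the C(9,5) = 126 equally likely rank assignments) gives the two-sided p-value.
Step 5: p-value = 0.730159; compare to alpha = 0.1. fail to reject H0.

U_X = 12, p = 0.730159, fail to reject H0 at alpha = 0.1.


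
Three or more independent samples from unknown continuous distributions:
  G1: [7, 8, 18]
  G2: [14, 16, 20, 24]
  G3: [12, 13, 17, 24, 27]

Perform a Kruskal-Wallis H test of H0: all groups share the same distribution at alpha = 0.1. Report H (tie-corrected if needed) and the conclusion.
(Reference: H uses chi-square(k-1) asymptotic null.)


Step 1: Combine all N = 12 observations and assign midranks.
sorted (value, group, rank): (7,G1,1), (8,G1,2), (12,G3,3), (13,G3,4), (14,G2,5), (16,G2,6), (17,G3,7), (18,G1,8), (20,G2,9), (24,G2,10.5), (24,G3,10.5), (27,G3,12)
Step 2: Sum ranks within each group.
R_1 = 11 (n_1 = 3)
R_2 = 30.5 (n_2 = 4)
R_3 = 36.5 (n_3 = 5)
Step 3: H = 12/(N(N+1)) * sum(R_i^2/n_i) - 3(N+1)
     = 12/(12*13) * (11^2/3 + 30.5^2/4 + 36.5^2/5) - 3*13
     = 0.076923 * 539.346 - 39
     = 2.488141.
Step 4: Ties present; correction factor C = 1 - 6/(12^3 - 12) = 0.996503. Corrected H = 2.488141 / 0.996503 = 2.496871.
Step 5: Under H0, H ~ chi^2(2); p-value = 0.286953.
Step 6: alpha = 0.1. fail to reject H0.

H = 2.4969, df = 2, p = 0.286953, fail to reject H0.


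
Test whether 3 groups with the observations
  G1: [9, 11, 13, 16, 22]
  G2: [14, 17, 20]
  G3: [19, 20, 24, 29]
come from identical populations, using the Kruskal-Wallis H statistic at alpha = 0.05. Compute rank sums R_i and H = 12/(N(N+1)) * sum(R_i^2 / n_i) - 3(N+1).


Step 1: Combine all N = 12 observations and assign midranks.
sorted (value, group, rank): (9,G1,1), (11,G1,2), (13,G1,3), (14,G2,4), (16,G1,5), (17,G2,6), (19,G3,7), (20,G2,8.5), (20,G3,8.5), (22,G1,10), (24,G3,11), (29,G3,12)
Step 2: Sum ranks within each group.
R_1 = 21 (n_1 = 5)
R_2 = 18.5 (n_2 = 3)
R_3 = 38.5 (n_3 = 4)
Step 3: H = 12/(N(N+1)) * sum(R_i^2/n_i) - 3(N+1)
     = 12/(12*13) * (21^2/5 + 18.5^2/3 + 38.5^2/4) - 3*13
     = 0.076923 * 572.846 - 39
     = 5.065064.
Step 4: Ties present; correction factor C = 1 - 6/(12^3 - 12) = 0.996503. Corrected H = 5.065064 / 0.996503 = 5.082836.
Step 5: Under H0, H ~ chi^2(2); p-value = 0.078755.
Step 6: alpha = 0.05. fail to reject H0.

H = 5.0828, df = 2, p = 0.078755, fail to reject H0.


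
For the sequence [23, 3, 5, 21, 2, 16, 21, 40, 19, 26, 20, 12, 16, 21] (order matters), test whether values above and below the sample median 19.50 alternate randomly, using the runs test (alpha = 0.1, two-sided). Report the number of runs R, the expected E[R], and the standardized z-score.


Step 1: Compute median = 19.50; label A = above, B = below.
Labels in order: ABBABBAABAABBA  (n_A = 7, n_B = 7)
Step 2: Count runs R = 9.
Step 3: Under H0 (random ordering), E[R] = 2*n_A*n_B/(n_A+n_B) + 1 = 2*7*7/14 + 1 = 8.0000.
        Var[R] = 2*n_A*n_B*(2*n_A*n_B - n_A - n_B) / ((n_A+n_B)^2 * (n_A+n_B-1)) = 8232/2548 = 3.2308.
        SD[R] = 1.7974.
Step 4: Continuity-corrected z = (R - 0.5 - E[R]) / SD[R] = (9 - 0.5 - 8.0000) / 1.7974 = 0.2782.
Step 5: Two-sided p-value via normal approximation = 2*(1 - Phi(|z|)) = 0.780879.
Step 6: alpha = 0.1. fail to reject H0.

R = 9, z = 0.2782, p = 0.780879, fail to reject H0.


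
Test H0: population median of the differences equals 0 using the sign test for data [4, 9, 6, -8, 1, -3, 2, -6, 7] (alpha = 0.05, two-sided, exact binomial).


Step 1: Discard zero differences. Original n = 9; n_eff = number of nonzero differences = 9.
Nonzero differences (with sign): +4, +9, +6, -8, +1, -3, +2, -6, +7
Step 2: Count signs: positive = 6, negative = 3.
Step 3: Under H0: P(positive) = 0.5, so the number of positives S ~ Bin(9, 0.5).
Step 4: Two-sided exact p-value = sum of Bin(9,0.5) probabilities at or below the observed probability = 0.507812.
Step 5: alpha = 0.05. fail to reject H0.

n_eff = 9, pos = 6, neg = 3, p = 0.507812, fail to reject H0.


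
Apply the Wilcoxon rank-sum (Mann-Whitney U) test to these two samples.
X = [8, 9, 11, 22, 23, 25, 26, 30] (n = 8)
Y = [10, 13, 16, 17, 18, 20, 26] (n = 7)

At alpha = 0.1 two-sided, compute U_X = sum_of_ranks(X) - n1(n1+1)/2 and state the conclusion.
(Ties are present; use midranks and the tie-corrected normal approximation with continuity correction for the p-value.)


Step 1: Combine and sort all 15 observations; assign midranks.
sorted (value, group): (8,X), (9,X), (10,Y), (11,X), (13,Y), (16,Y), (17,Y), (18,Y), (20,Y), (22,X), (23,X), (25,X), (26,X), (26,Y), (30,X)
ranks: 8->1, 9->2, 10->3, 11->4, 13->5, 16->6, 17->7, 18->8, 20->9, 22->10, 23->11, 25->12, 26->13.5, 26->13.5, 30->15
Step 2: Rank sum for X: R1 = 1 + 2 + 4 + 10 + 11 + 12 + 13.5 + 15 = 68.5.
Step 3: U_X = R1 - n1(n1+1)/2 = 68.5 - 8*9/2 = 68.5 - 36 = 32.5.
       U_Y = n1*n2 - U_X = 56 - 32.5 = 23.5.
Step 4: Ties are present, so use the tie-corrected normal approximation (with continuity correction) for the p-value.
Step 5: p-value = 0.643132; compare to alpha = 0.1. fail to reject H0.

U_X = 32.5, p = 0.643132, fail to reject H0 at alpha = 0.1.


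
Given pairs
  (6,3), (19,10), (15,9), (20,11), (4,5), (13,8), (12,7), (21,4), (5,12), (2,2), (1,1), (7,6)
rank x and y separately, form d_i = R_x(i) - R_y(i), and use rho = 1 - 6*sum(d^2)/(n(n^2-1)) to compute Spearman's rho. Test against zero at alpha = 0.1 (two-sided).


Step 1: Rank x and y separately (midranks; no ties here).
rank(x): 6->5, 19->10, 15->9, 20->11, 4->3, 13->8, 12->7, 21->12, 5->4, 2->2, 1->1, 7->6
rank(y): 3->3, 10->10, 9->9, 11->11, 5->5, 8->8, 7->7, 4->4, 12->12, 2->2, 1->1, 6->6
Step 2: d_i = R_x(i) - R_y(i); compute d_i^2.
  (5-3)^2=4, (10-10)^2=0, (9-9)^2=0, (11-11)^2=0, (3-5)^2=4, (8-8)^2=0, (7-7)^2=0, (12-4)^2=64, (4-12)^2=64, (2-2)^2=0, (1-1)^2=0, (6-6)^2=0
sum(d^2) = 136.
Step 3: rho = 1 - 6*136 / (12*(12^2 - 1)) = 1 - 816/1716 = 0.524476.
Step 4: Under H0, t = rho * sqrt((n-2)/(1-rho^2)) = 1.9480 ~ t(10).
Step 5: Two-sided p-value from the t-distribution with 10 df = 0.080019.
Step 6: alpha = 0.1. reject H0.

rho = 0.5245, p = 0.080019, reject H0 at alpha = 0.1.


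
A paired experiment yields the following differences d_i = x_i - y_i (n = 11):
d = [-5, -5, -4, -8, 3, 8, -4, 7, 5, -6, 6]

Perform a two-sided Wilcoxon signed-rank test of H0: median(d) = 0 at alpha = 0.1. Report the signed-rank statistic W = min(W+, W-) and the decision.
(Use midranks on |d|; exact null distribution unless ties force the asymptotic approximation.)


Step 1: Drop any zero differences (none here) and take |d_i|.
|d| = [5, 5, 4, 8, 3, 8, 4, 7, 5, 6, 6]
Step 2: Midrank |d_i| (ties get averaged ranks).
ranks: |5|->5, |5|->5, |4|->2.5, |8|->10.5, |3|->1, |8|->10.5, |4|->2.5, |7|->9, |5|->5, |6|->7.5, |6|->7.5
Step 3: Attach original signs; sum ranks with positive sign and with negative sign.
W+ = 1 + 10.5 + 9 + 5 + 7.5 = 33
W- = 5 + 5 + 2.5 + 10.5 + 2.5 + 7.5 = 33
(Check: W+ + W- = 66 should equal n(n+1)/2 = 66.)
Step 4: Test statistic W = min(W+, W-) = 33.
Step 5: Ties in |d|, so use the tie-corrected normal approximation.
        E[W] = n(n+1)/4 = 11*12/4 = 33.
        Tie groups: |d|=4 (t=2), |d|=5 (t=3), |d|=6 (t=2), |d|=8 (t=2); sum(t^3 - t) = 42.
        Var[W] = n(n+1)(2n+1)/24 - sum(t^3-t)/48 = 3036/24 - 42/48 = 125.625.
        z = (W - E[W]) / sqrt(Var[W]) = (33 - 33) / 11.2083 = 0.0000.
        Two-sided p = 2*Phi(z) = 1.000000.
Step 6: alpha = 0.1. fail to reject H0.

W+ = 33, W- = 33, W = min = 33, p = 1.000000, fail to reject H0.


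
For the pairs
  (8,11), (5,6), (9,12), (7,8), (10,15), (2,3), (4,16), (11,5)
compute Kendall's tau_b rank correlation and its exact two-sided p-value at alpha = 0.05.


Step 1: Enumerate the 28 unordered pairs (i,j) with i<j and classify each by sign(x_j-x_i) * sign(y_j-y_i).
  (1,2):dx=-3,dy=-5->C; (1,3):dx=+1,dy=+1->C; (1,4):dx=-1,dy=-3->C; (1,5):dx=+2,dy=+4->C
  (1,6):dx=-6,dy=-8->C; (1,7):dx=-4,dy=+5->D; (1,8):dx=+3,dy=-6->D; (2,3):dx=+4,dy=+6->C
  (2,4):dx=+2,dy=+2->C; (2,5):dx=+5,dy=+9->C; (2,6):dx=-3,dy=-3->C; (2,7):dx=-1,dy=+10->D
  (2,8):dx=+6,dy=-1->D; (3,4):dx=-2,dy=-4->C; (3,5):dx=+1,dy=+3->C; (3,6):dx=-7,dy=-9->C
  (3,7):dx=-5,dy=+4->D; (3,8):dx=+2,dy=-7->D; (4,5):dx=+3,dy=+7->C; (4,6):dx=-5,dy=-5->C
  (4,7):dx=-3,dy=+8->D; (4,8):dx=+4,dy=-3->D; (5,6):dx=-8,dy=-12->C; (5,7):dx=-6,dy=+1->D
  (5,8):dx=+1,dy=-10->D; (6,7):dx=+2,dy=+13->C; (6,8):dx=+9,dy=+2->C; (7,8):dx=+7,dy=-11->D
Step 2: C = 17, D = 11, total pairs = 28.
Step 3: tau = (C - D)/(n(n-1)/2) = (17 - 11)/28 = 0.214286.
Step 4: Exact two-sided p-value (enumerate n! = 40320 permutations of y under H0): p = 0.548413.
Step 5: alpha = 0.05. fail to reject H0.

tau_b = 0.2143 (C=17, D=11), p = 0.548413, fail to reject H0.


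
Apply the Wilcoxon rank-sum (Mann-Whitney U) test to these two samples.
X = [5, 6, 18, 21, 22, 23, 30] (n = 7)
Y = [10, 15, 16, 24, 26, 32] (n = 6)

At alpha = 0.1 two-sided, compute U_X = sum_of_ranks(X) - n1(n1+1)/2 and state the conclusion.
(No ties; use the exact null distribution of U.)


Step 1: Combine and sort all 13 observations; assign midranks.
sorted (value, group): (5,X), (6,X), (10,Y), (15,Y), (16,Y), (18,X), (21,X), (22,X), (23,X), (24,Y), (26,Y), (30,X), (32,Y)
ranks: 5->1, 6->2, 10->3, 15->4, 16->5, 18->6, 21->7, 22->8, 23->9, 24->10, 26->11, 30->12, 32->13
Step 2: Rank sum for X: R1 = 1 + 2 + 6 + 7 + 8 + 9 + 12 = 45.
Step 3: U_X = R1 - n1(n1+1)/2 = 45 - 7*8/2 = 45 - 28 = 17.
       U_Y = n1*n2 - U_X = 42 - 17 = 25.
Step 4: No ties, so the exact null distribution of U (based on enumerating the C(13,7) = 1716 equally likely rank assignments) gives the two-sided p-value.
Step 5: p-value = 0.628205; compare to alpha = 0.1. fail to reject H0.

U_X = 17, p = 0.628205, fail to reject H0 at alpha = 0.1.


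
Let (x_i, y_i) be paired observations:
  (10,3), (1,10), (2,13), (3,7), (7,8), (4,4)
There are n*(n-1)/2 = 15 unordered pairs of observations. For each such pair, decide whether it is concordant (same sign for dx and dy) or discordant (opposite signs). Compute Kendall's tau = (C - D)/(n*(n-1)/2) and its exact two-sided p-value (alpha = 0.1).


Step 1: Enumerate the 15 unordered pairs (i,j) with i<j and classify each by sign(x_j-x_i) * sign(y_j-y_i).
  (1,2):dx=-9,dy=+7->D; (1,3):dx=-8,dy=+10->D; (1,4):dx=-7,dy=+4->D; (1,5):dx=-3,dy=+5->D
  (1,6):dx=-6,dy=+1->D; (2,3):dx=+1,dy=+3->C; (2,4):dx=+2,dy=-3->D; (2,5):dx=+6,dy=-2->D
  (2,6):dx=+3,dy=-6->D; (3,4):dx=+1,dy=-6->D; (3,5):dx=+5,dy=-5->D; (3,6):dx=+2,dy=-9->D
  (4,5):dx=+4,dy=+1->C; (4,6):dx=+1,dy=-3->D; (5,6):dx=-3,dy=-4->C
Step 2: C = 3, D = 12, total pairs = 15.
Step 3: tau = (C - D)/(n(n-1)/2) = (3 - 12)/15 = -0.600000.
Step 4: Exact two-sided p-value (enumerate n! = 720 permutations of y under H0): p = 0.136111.
Step 5: alpha = 0.1. fail to reject H0.

tau_b = -0.6000 (C=3, D=12), p = 0.136111, fail to reject H0.


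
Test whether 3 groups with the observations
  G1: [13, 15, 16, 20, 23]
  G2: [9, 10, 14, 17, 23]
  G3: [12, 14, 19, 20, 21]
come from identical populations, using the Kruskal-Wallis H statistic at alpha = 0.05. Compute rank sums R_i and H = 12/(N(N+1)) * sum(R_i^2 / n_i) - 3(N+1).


Step 1: Combine all N = 15 observations and assign midranks.
sorted (value, group, rank): (9,G2,1), (10,G2,2), (12,G3,3), (13,G1,4), (14,G2,5.5), (14,G3,5.5), (15,G1,7), (16,G1,8), (17,G2,9), (19,G3,10), (20,G1,11.5), (20,G3,11.5), (21,G3,13), (23,G1,14.5), (23,G2,14.5)
Step 2: Sum ranks within each group.
R_1 = 45 (n_1 = 5)
R_2 = 32 (n_2 = 5)
R_3 = 43 (n_3 = 5)
Step 3: H = 12/(N(N+1)) * sum(R_i^2/n_i) - 3(N+1)
     = 12/(15*16) * (45^2/5 + 32^2/5 + 43^2/5) - 3*16
     = 0.050000 * 979.6 - 48
     = 0.980000.
Step 4: Ties present; correction factor C = 1 - 18/(15^3 - 15) = 0.994643. Corrected H = 0.980000 / 0.994643 = 0.985278.
Step 5: Under H0, H ~ chi^2(2); p-value = 0.611012.
Step 6: alpha = 0.05. fail to reject H0.

H = 0.9853, df = 2, p = 0.611012, fail to reject H0.


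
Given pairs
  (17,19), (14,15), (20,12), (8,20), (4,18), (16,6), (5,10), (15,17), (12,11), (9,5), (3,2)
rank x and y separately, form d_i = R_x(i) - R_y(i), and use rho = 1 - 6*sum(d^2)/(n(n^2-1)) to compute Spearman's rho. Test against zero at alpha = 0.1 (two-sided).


Step 1: Rank x and y separately (midranks; no ties here).
rank(x): 17->10, 14->7, 20->11, 8->4, 4->2, 16->9, 5->3, 15->8, 12->6, 9->5, 3->1
rank(y): 19->10, 15->7, 12->6, 20->11, 18->9, 6->3, 10->4, 17->8, 11->5, 5->2, 2->1
Step 2: d_i = R_x(i) - R_y(i); compute d_i^2.
  (10-10)^2=0, (7-7)^2=0, (11-6)^2=25, (4-11)^2=49, (2-9)^2=49, (9-3)^2=36, (3-4)^2=1, (8-8)^2=0, (6-5)^2=1, (5-2)^2=9, (1-1)^2=0
sum(d^2) = 170.
Step 3: rho = 1 - 6*170 / (11*(11^2 - 1)) = 1 - 1020/1320 = 0.227273.
Step 4: Under H0, t = rho * sqrt((n-2)/(1-rho^2)) = 0.7001 ~ t(9).
Step 5: Two-sided p-value from the t-distribution with 9 df = 0.501536.
Step 6: alpha = 0.1. fail to reject H0.

rho = 0.2273, p = 0.501536, fail to reject H0 at alpha = 0.1.


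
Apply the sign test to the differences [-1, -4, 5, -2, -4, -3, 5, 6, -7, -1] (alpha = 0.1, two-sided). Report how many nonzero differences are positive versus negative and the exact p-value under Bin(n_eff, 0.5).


Step 1: Discard zero differences. Original n = 10; n_eff = number of nonzero differences = 10.
Nonzero differences (with sign): -1, -4, +5, -2, -4, -3, +5, +6, -7, -1
Step 2: Count signs: positive = 3, negative = 7.
Step 3: Under H0: P(positive) = 0.5, so the number of positives S ~ Bin(10, 0.5).
Step 4: Two-sided exact p-value = sum of Bin(10,0.5) probabilities at or below the observed probability = 0.343750.
Step 5: alpha = 0.1. fail to reject H0.

n_eff = 10, pos = 3, neg = 7, p = 0.343750, fail to reject H0.


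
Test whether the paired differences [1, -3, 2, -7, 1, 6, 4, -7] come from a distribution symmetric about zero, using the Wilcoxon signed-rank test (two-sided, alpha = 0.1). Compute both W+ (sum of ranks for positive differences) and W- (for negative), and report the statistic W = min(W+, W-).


Step 1: Drop any zero differences (none here) and take |d_i|.
|d| = [1, 3, 2, 7, 1, 6, 4, 7]
Step 2: Midrank |d_i| (ties get averaged ranks).
ranks: |1|->1.5, |3|->4, |2|->3, |7|->7.5, |1|->1.5, |6|->6, |4|->5, |7|->7.5
Step 3: Attach original signs; sum ranks with positive sign and with negative sign.
W+ = 1.5 + 3 + 1.5 + 6 + 5 = 17
W- = 4 + 7.5 + 7.5 = 19
(Check: W+ + W- = 36 should equal n(n+1)/2 = 36.)
Step 4: Test statistic W = min(W+, W-) = 17.
Step 5: Ties in |d|, so use the tie-corrected normal approximation.
        E[W] = n(n+1)/4 = 8*9/4 = 18.
        Tie groups: |d|=1 (t=2), |d|=7 (t=2); sum(t^3 - t) = 12.
        Var[W] = n(n+1)(2n+1)/24 - sum(t^3-t)/48 = 1224/24 - 12/48 = 50.75.
        z = (W - E[W]) / sqrt(Var[W]) = (17 - 18) / 7.1239 = -0.1404.
        Two-sided p = 2*Phi(z) = 0.888366.
Step 6: alpha = 0.1. fail to reject H0.

W+ = 17, W- = 19, W = min = 17, p = 0.888366, fail to reject H0.


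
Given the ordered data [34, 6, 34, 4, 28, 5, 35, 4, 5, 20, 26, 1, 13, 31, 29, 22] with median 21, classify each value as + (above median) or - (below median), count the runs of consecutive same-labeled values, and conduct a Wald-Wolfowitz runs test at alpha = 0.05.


Step 1: Compute median = 21; label A = above, B = below.
Labels in order: ABABABABBBABBAAA  (n_A = 8, n_B = 8)
Step 2: Count runs R = 11.
Step 3: Under H0 (random ordering), E[R] = 2*n_A*n_B/(n_A+n_B) + 1 = 2*8*8/16 + 1 = 9.0000.
        Var[R] = 2*n_A*n_B*(2*n_A*n_B - n_A - n_B) / ((n_A+n_B)^2 * (n_A+n_B-1)) = 14336/3840 = 3.7333.
        SD[R] = 1.9322.
Step 4: Continuity-corrected z = (R - 0.5 - E[R]) / SD[R] = (11 - 0.5 - 9.0000) / 1.9322 = 0.7763.
Step 5: Two-sided p-value via normal approximation = 2*(1 - Phi(|z|)) = 0.437558.
Step 6: alpha = 0.05. fail to reject H0.

R = 11, z = 0.7763, p = 0.437558, fail to reject H0.


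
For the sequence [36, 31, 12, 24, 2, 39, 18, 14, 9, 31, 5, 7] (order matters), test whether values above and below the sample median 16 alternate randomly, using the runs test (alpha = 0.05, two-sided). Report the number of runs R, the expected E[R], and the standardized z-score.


Step 1: Compute median = 16; label A = above, B = below.
Labels in order: AABABAABBABB  (n_A = 6, n_B = 6)
Step 2: Count runs R = 8.
Step 3: Under H0 (random ordering), E[R] = 2*n_A*n_B/(n_A+n_B) + 1 = 2*6*6/12 + 1 = 7.0000.
        Var[R] = 2*n_A*n_B*(2*n_A*n_B - n_A - n_B) / ((n_A+n_B)^2 * (n_A+n_B-1)) = 4320/1584 = 2.7273.
        SD[R] = 1.6514.
Step 4: Continuity-corrected z = (R - 0.5 - E[R]) / SD[R] = (8 - 0.5 - 7.0000) / 1.6514 = 0.3028.
Step 5: Two-sided p-value via normal approximation = 2*(1 - Phi(|z|)) = 0.762069.
Step 6: alpha = 0.05. fail to reject H0.

R = 8, z = 0.3028, p = 0.762069, fail to reject H0.


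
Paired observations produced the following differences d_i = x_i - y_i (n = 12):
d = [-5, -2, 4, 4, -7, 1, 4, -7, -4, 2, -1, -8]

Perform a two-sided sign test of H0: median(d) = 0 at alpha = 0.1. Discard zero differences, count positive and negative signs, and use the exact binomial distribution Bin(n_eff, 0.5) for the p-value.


Step 1: Discard zero differences. Original n = 12; n_eff = number of nonzero differences = 12.
Nonzero differences (with sign): -5, -2, +4, +4, -7, +1, +4, -7, -4, +2, -1, -8
Step 2: Count signs: positive = 5, negative = 7.
Step 3: Under H0: P(positive) = 0.5, so the number of positives S ~ Bin(12, 0.5).
Step 4: Two-sided exact p-value = sum of Bin(12,0.5) probabilities at or below the observed probability = 0.774414.
Step 5: alpha = 0.1. fail to reject H0.

n_eff = 12, pos = 5, neg = 7, p = 0.774414, fail to reject H0.
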